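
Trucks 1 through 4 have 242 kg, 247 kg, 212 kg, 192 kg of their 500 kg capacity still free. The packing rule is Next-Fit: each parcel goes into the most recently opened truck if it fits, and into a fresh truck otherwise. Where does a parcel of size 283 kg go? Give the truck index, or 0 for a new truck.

Next-Fit only looks at truck 4, which has 192 kg free.
283 kg does not fit, so a new truck is opened.

0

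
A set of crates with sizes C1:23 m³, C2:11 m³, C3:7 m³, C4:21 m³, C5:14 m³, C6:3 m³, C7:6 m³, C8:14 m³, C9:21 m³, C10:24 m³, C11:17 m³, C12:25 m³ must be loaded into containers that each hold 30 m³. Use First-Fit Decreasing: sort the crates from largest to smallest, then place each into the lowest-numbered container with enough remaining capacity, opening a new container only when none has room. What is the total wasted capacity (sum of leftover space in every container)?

Sorted descending: 25, 24, 23, 21, 21, 17, 14, 14, 11, 7, 6, 3.
25 m³ → container 1 (remaining 5 m³)
24 m³ → container 2 (remaining 6 m³)
23 m³ → container 3 (remaining 7 m³)
21 m³ → container 4 (remaining 9 m³)
21 m³ → container 5 (remaining 9 m³)
17 m³ → container 6 (remaining 13 m³)
14 m³ → container 7 (remaining 16 m³)
14 m³ → container 7 (remaining 2 m³)
11 m³ → container 6 (remaining 2 m³)
7 m³ → container 3 (remaining 0 m³)
6 m³ → container 2 (remaining 0 m³)
3 m³ → container 1 (remaining 2 m³)
7 containers × 30 m³ = 210 m³; used 186 m³; unused 24 m³.

24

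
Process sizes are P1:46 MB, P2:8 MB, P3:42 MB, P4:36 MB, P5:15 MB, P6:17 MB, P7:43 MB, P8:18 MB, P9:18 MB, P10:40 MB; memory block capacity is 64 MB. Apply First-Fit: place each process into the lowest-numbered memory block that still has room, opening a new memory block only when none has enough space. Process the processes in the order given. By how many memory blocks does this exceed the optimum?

0

First-Fit: [46,8] [42,15] [36,17] [43,18] [18,40] → 5 memory blocks.
Total size 283 MB; any packing needs at least ⌈283/64⌉ = 5 memory blocks.
So 5 is already optimal.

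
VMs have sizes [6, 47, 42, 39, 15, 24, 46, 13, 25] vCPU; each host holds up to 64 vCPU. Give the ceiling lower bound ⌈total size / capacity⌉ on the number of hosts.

Total size = 6 + 47 + 42 + 39 + 15 + 24 + 46 + 13 + 25 = 257 vCPU.
⌈257 / 64⌉ = 5.

5 hosts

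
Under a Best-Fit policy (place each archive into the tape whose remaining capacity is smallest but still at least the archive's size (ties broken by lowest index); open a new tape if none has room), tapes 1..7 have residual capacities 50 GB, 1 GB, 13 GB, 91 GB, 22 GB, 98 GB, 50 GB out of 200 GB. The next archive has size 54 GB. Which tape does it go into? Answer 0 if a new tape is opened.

4

Tapes with room: tape 4 (91 GB), tape 6 (98 GB).
Tightest fit is tape 4 with 91 GB free.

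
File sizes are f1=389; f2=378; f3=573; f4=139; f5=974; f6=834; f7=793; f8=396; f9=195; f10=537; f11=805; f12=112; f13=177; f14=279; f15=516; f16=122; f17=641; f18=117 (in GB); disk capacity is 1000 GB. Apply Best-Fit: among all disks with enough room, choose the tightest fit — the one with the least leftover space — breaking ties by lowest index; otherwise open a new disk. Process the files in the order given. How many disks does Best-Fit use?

Put f1 (389 GB) in disk 1; 611 GB remain.
Put f2 (378 GB) in disk 1; 233 GB remain.
Put f3 (573 GB) in disk 2; 427 GB remain.
Put f4 (139 GB) in disk 1; 94 GB remain.
Put f5 (974 GB) in disk 3; 26 GB remain.
Put f6 (834 GB) in disk 4; 166 GB remain.
Put f7 (793 GB) in disk 5; 207 GB remain.
Put f8 (396 GB) in disk 2; 31 GB remain.
Put f9 (195 GB) in disk 5; 12 GB remain.
Put f10 (537 GB) in disk 6; 463 GB remain.
Put f11 (805 GB) in disk 7; 195 GB remain.
Put f12 (112 GB) in disk 4; 54 GB remain.
Put f13 (177 GB) in disk 7; 18 GB remain.
Put f14 (279 GB) in disk 6; 184 GB remain.
Put f15 (516 GB) in disk 8; 484 GB remain.
Put f16 (122 GB) in disk 6; 62 GB remain.
Put f17 (641 GB) in disk 9; 359 GB remain.
Put f18 (117 GB) in disk 9; 242 GB remain.
Final disks: [389,378,139] [573,396] [974] [834,112] [793,195] [537,279,122] [805,177] [516] [641,117].

9 disks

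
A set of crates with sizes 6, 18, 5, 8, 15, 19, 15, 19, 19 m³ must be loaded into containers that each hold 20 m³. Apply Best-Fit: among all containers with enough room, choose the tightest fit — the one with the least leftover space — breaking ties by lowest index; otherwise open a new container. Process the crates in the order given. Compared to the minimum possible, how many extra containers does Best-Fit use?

Best-Fit: [6,5,8] [18] [15] [19] [15] [19] [19] → 7 containers.
Total size 124 m³; any packing needs at least ⌈124/20⌉ = 7 containers.
So 7 is already optimal.

0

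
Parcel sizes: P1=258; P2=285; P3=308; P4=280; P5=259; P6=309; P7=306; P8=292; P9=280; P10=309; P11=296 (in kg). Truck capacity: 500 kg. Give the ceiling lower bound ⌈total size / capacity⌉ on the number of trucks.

7

Total size = 258 + 285 + 308 + 280 + 259 + 309 + 306 + 292 + 280 + 309 + 296 = 3182 kg.
⌈3182 / 500⌉ = 7.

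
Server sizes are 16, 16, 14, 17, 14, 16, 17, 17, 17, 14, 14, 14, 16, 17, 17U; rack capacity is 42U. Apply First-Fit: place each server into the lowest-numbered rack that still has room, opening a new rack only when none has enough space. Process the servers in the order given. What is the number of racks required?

8

Put 16U in rack 1; 26U remain.
Put 16U in rack 1; 10U remain.
Put 14U in rack 2; 28U remain.
Put 17U in rack 2; 11U remain.
Put 14U in rack 3; 28U remain.
Put 16U in rack 3; 12U remain.
Put 17U in rack 4; 25U remain.
Put 17U in rack 4; 8U remain.
Put 17U in rack 5; 25U remain.
Put 14U in rack 5; 11U remain.
Put 14U in rack 6; 28U remain.
Put 14U in rack 6; 14U remain.
Put 16U in rack 7; 26U remain.
Put 17U in rack 7; 9U remain.
Put 17U in rack 8; 25U remain.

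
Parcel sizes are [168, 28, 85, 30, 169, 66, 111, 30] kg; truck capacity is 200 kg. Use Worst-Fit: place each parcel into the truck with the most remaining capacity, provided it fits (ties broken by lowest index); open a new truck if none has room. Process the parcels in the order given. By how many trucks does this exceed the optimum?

0

Worst-Fit: [168,28] [85,30,66] [169] [111,30] → 4 trucks.
Total size 687 kg; any packing needs at least ⌈687/200⌉ = 4 trucks.
So 4 is already optimal.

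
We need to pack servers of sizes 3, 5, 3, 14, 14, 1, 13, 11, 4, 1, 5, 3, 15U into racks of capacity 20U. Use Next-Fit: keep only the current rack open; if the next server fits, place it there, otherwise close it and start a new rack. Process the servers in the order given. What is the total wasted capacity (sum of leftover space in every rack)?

48

Put 3U in rack 1; 17U remain.
Put 5U in rack 1; 12U remain.
Put 3U in rack 1; 9U remain.
Put 14U in rack 2; 6U remain.
Put 14U in rack 3; 6U remain.
Put 1U in rack 3; 5U remain.
Put 13U in rack 4; 7U remain.
Put 11U in rack 5; 9U remain.
Put 4U in rack 5; 5U remain.
Put 1U in rack 5; 4U remain.
Put 5U in rack 6; 15U remain.
Put 3U in rack 6; 12U remain.
Put 15U in rack 7; 5U remain.
7 racks × 20U = 140U; used 92U; unused 48U.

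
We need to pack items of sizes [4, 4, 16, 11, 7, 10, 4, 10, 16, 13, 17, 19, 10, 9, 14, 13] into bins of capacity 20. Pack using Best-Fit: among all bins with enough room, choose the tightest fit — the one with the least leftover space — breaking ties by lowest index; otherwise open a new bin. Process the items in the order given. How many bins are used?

4 → bin 1 (remaining 16)
4 → bin 1 (remaining 12)
16 → bin 2 (remaining 4)
11 → bin 1 (remaining 1)
7 → bin 3 (remaining 13)
10 → bin 3 (remaining 3)
4 → bin 2 (remaining 0)
10 → bin 4 (remaining 10)
16 → bin 5 (remaining 4)
13 → bin 6 (remaining 7)
17 → bin 7 (remaining 3)
19 → bin 8 (remaining 1)
10 → bin 4 (remaining 0)
9 → bin 9 (remaining 11)
14 → bin 10 (remaining 6)
13 → bin 11 (remaining 7)
Final bins: [4,4,11] [16,4] [7,10] [10,10] [16] [13] [17] [19] [9] [14] [13].

11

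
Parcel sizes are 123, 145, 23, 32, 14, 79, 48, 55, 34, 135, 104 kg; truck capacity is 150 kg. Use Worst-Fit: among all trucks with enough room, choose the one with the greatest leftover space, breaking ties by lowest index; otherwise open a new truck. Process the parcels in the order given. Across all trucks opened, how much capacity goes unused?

123 kg → truck 1 (remaining 27 kg)
145 kg → truck 2 (remaining 5 kg)
23 kg → truck 1 (remaining 4 kg)
32 kg → truck 3 (remaining 118 kg)
14 kg → truck 3 (remaining 104 kg)
79 kg → truck 3 (remaining 25 kg)
48 kg → truck 4 (remaining 102 kg)
55 kg → truck 4 (remaining 47 kg)
34 kg → truck 4 (remaining 13 kg)
135 kg → truck 5 (remaining 15 kg)
104 kg → truck 6 (remaining 46 kg)
6 trucks × 150 kg = 900 kg; used 792 kg; unused 108 kg.

108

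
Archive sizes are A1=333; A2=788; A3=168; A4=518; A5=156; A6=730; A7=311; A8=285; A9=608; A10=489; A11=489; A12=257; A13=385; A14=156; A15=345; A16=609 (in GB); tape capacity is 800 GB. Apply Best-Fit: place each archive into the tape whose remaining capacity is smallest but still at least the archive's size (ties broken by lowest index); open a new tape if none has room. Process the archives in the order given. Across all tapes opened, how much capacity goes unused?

A1 (333 GB) → tape 1 (remaining 467 GB)
A2 (788 GB) → tape 2 (remaining 12 GB)
A3 (168 GB) → tape 1 (remaining 299 GB)
A4 (518 GB) → tape 3 (remaining 282 GB)
A5 (156 GB) → tape 3 (remaining 126 GB)
A6 (730 GB) → tape 4 (remaining 70 GB)
A7 (311 GB) → tape 5 (remaining 489 GB)
A8 (285 GB) → tape 1 (remaining 14 GB)
A9 (608 GB) → tape 6 (remaining 192 GB)
A10 (489 GB) → tape 5 (remaining 0 GB)
A11 (489 GB) → tape 7 (remaining 311 GB)
A12 (257 GB) → tape 7 (remaining 54 GB)
A13 (385 GB) → tape 8 (remaining 415 GB)
A14 (156 GB) → tape 6 (remaining 36 GB)
A15 (345 GB) → tape 8 (remaining 70 GB)
A16 (609 GB) → tape 9 (remaining 191 GB)
9 tapes × 800 GB = 7200 GB; used 6627 GB; unused 573 GB.

573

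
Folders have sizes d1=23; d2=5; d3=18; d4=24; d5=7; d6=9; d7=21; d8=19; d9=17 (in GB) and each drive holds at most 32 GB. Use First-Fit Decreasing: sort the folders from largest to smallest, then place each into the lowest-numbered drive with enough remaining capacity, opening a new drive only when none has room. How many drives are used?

Sorted descending: 24, 23, 21, 19, 18, 17, 9, 7, 5.
24 GB → drive 1 (remaining 8 GB)
23 GB → drive 2 (remaining 9 GB)
21 GB → drive 3 (remaining 11 GB)
19 GB → drive 4 (remaining 13 GB)
18 GB → drive 5 (remaining 14 GB)
17 GB → drive 6 (remaining 15 GB)
9 GB → drive 2 (remaining 0 GB)
7 GB → drive 1 (remaining 1 GB)
5 GB → drive 3 (remaining 6 GB)
Final drives: [24,7] [23,9] [21,5] [19] [18] [17].

6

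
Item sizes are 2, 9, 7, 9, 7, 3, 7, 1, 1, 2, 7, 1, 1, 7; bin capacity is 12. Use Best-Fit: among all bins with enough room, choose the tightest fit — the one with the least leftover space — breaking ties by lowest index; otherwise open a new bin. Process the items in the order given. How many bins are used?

2 → bin 1 (remaining 10)
9 → bin 1 (remaining 1)
7 → bin 2 (remaining 5)
9 → bin 3 (remaining 3)
7 → bin 4 (remaining 5)
3 → bin 3 (remaining 0)
7 → bin 5 (remaining 5)
1 → bin 1 (remaining 0)
1 → bin 2 (remaining 4)
2 → bin 2 (remaining 2)
7 → bin 6 (remaining 5)
1 → bin 2 (remaining 1)
1 → bin 2 (remaining 0)
7 → bin 7 (remaining 5)

7 bins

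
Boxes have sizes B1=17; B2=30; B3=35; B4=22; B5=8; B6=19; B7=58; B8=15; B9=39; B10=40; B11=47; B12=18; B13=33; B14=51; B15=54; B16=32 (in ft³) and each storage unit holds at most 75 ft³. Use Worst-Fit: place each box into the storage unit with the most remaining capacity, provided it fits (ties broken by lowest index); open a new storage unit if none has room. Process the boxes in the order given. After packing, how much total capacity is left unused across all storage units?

157

storage unit 1: place B1 (17 ft³), 58 ft³ left
storage unit 1: place B2 (30 ft³), 28 ft³ left
storage unit 2: place B3 (35 ft³), 40 ft³ left
storage unit 2: place B4 (22 ft³), 18 ft³ left
storage unit 1: place B5 (8 ft³), 20 ft³ left
storage unit 1: place B6 (19 ft³), 1 ft³ left
storage unit 3: place B7 (58 ft³), 17 ft³ left
storage unit 2: place B8 (15 ft³), 3 ft³ left
storage unit 4: place B9 (39 ft³), 36 ft³ left
storage unit 5: place B10 (40 ft³), 35 ft³ left
storage unit 6: place B11 (47 ft³), 28 ft³ left
storage unit 4: place B12 (18 ft³), 18 ft³ left
storage unit 5: place B13 (33 ft³), 2 ft³ left
storage unit 7: place B14 (51 ft³), 24 ft³ left
storage unit 8: place B15 (54 ft³), 21 ft³ left
storage unit 9: place B16 (32 ft³), 43 ft³ left
9 storage units × 75 ft³ = 675 ft³; used 518 ft³; unused 157 ft³.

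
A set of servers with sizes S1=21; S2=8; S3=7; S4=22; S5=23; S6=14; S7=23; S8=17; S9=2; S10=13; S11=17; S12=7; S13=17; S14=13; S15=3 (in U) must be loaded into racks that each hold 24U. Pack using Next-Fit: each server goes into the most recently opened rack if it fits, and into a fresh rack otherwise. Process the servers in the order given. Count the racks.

11

Put S1 (21U) in rack 1; 3U remain.
Put S2 (8U) in rack 2; 16U remain.
Put S3 (7U) in rack 2; 9U remain.
Put S4 (22U) in rack 3; 2U remain.
Put S5 (23U) in rack 4; 1U remain.
Put S6 (14U) in rack 5; 10U remain.
Put S7 (23U) in rack 6; 1U remain.
Put S8 (17U) in rack 7; 7U remain.
Put S9 (2U) in rack 7; 5U remain.
Put S10 (13U) in rack 8; 11U remain.
Put S11 (17U) in rack 9; 7U remain.
Put S12 (7U) in rack 9; 0U remain.
Put S13 (17U) in rack 10; 7U remain.
Put S14 (13U) in rack 11; 11U remain.
Put S15 (3U) in rack 11; 8U remain.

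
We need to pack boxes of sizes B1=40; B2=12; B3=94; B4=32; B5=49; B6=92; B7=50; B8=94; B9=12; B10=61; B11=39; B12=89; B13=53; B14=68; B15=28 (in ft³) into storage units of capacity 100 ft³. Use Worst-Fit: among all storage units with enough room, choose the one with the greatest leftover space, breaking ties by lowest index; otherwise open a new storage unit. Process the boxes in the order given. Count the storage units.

Put B1 (40 ft³) in storage unit 1; 60 ft³ remain.
Put B2 (12 ft³) in storage unit 1; 48 ft³ remain.
Put B3 (94 ft³) in storage unit 2; 6 ft³ remain.
Put B4 (32 ft³) in storage unit 1; 16 ft³ remain.
Put B5 (49 ft³) in storage unit 3; 51 ft³ remain.
Put B6 (92 ft³) in storage unit 4; 8 ft³ remain.
Put B7 (50 ft³) in storage unit 3; 1 ft³ remain.
Put B8 (94 ft³) in storage unit 5; 6 ft³ remain.
Put B9 (12 ft³) in storage unit 1; 4 ft³ remain.
Put B10 (61 ft³) in storage unit 6; 39 ft³ remain.
Put B11 (39 ft³) in storage unit 6; 0 ft³ remain.
Put B12 (89 ft³) in storage unit 7; 11 ft³ remain.
Put B13 (53 ft³) in storage unit 8; 47 ft³ remain.
Put B14 (68 ft³) in storage unit 9; 32 ft³ remain.
Put B15 (28 ft³) in storage unit 8; 19 ft³ remain.
Final storage units: [40,12,32,12] [94] [49,50] [92] [94] [61,39] [89] [53,28] [68].

9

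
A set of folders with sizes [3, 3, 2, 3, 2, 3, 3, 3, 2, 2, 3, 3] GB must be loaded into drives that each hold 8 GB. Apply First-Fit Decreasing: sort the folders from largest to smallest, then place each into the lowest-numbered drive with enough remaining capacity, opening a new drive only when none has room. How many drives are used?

Sorted descending: 3, 3, 3, 3, 3, 3, 3, 3, 2, 2, 2, 2.
3 GB → drive 1 (remaining 5 GB)
3 GB → drive 1 (remaining 2 GB)
3 GB → drive 2 (remaining 5 GB)
3 GB → drive 2 (remaining 2 GB)
3 GB → drive 3 (remaining 5 GB)
3 GB → drive 3 (remaining 2 GB)
3 GB → drive 4 (remaining 5 GB)
3 GB → drive 4 (remaining 2 GB)
2 GB → drive 1 (remaining 0 GB)
2 GB → drive 2 (remaining 0 GB)
2 GB → drive 3 (remaining 0 GB)
2 GB → drive 4 (remaining 0 GB)
Final drives: [3,3,2] [3,3,2] [3,3,2] [3,3,2].

4 drives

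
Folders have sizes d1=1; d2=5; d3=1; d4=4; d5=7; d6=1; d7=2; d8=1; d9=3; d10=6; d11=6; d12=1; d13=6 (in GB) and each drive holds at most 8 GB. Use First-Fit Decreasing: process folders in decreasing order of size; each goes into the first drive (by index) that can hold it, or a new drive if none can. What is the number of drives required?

6

Sorted descending: 7, 6, 6, 6, 5, 4, 3, 2, 1, 1, 1, 1, 1.
Put 7 GB in drive 1; 1 GB remain.
Put 6 GB in drive 2; 2 GB remain.
Put 6 GB in drive 3; 2 GB remain.
Put 6 GB in drive 4; 2 GB remain.
Put 5 GB in drive 5; 3 GB remain.
Put 4 GB in drive 6; 4 GB remain.
Put 3 GB in drive 5; 0 GB remain.
Put 2 GB in drive 2; 0 GB remain.
Put 1 GB in drive 1; 0 GB remain.
Put 1 GB in drive 3; 1 GB remain.
Put 1 GB in drive 3; 0 GB remain.
Put 1 GB in drive 4; 1 GB remain.
Put 1 GB in drive 4; 0 GB remain.
Final drives: [7,1] [6,2] [6,1,1] [6,1,1] [5,3] [4].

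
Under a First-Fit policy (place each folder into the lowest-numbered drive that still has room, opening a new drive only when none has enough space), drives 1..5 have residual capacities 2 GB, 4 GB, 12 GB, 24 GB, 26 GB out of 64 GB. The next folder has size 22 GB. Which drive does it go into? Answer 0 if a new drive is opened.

Drives with room: drive 4 (24 GB), drive 5 (26 GB).
The first with room is drive 4.

4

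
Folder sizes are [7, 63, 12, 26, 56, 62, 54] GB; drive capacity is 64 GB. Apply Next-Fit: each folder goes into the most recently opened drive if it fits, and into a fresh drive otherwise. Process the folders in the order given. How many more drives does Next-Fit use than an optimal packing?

Next-Fit: [7] [63] [12,26] [56] [62] [54] → 6 drives.
Total size 280 GB; any packing needs at least ⌈280/64⌉ = 5 drives.
An optimal packing achieves that bound: [63] [62] [56,7] [54] [26,12] → 5 drives.
Excess: 6 − 5 = 1.

1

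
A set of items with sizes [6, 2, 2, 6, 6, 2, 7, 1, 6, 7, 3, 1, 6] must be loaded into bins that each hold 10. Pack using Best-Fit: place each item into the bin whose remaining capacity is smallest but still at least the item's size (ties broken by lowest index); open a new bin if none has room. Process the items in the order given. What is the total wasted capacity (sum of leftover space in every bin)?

bin 1: place 6, 4 left
bin 1: place 2, 2 left
bin 1: place 2, 0 left
bin 2: place 6, 4 left
bin 3: place 6, 4 left
bin 2: place 2, 2 left
bin 4: place 7, 3 left
bin 2: place 1, 1 left
bin 5: place 6, 4 left
bin 6: place 7, 3 left
bin 4: place 3, 0 left
bin 2: place 1, 0 left
bin 7: place 6, 4 left
7 bins × 10 = 70; used 55; unused 15.

15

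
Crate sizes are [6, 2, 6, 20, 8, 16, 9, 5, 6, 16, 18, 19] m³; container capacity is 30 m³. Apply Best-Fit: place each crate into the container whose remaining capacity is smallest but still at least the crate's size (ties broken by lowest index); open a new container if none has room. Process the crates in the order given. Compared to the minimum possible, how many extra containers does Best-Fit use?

1

Best-Fit: [6,2,6,16] [20,8] [9,5,6] [16] [18] [19] → 6 containers.
Total size 131 m³; any packing needs at least ⌈131/30⌉ = 5 containers.
An optimal packing achieves that bound: [20,9] [19,8,2] [18,6,6] [16,6,5] [16] → 5 containers.
Excess: 6 − 5 = 1.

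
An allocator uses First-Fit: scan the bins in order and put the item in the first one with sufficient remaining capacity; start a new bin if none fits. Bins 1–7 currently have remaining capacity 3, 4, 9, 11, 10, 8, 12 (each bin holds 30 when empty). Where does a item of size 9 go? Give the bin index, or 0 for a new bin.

Bins with room: bin 3 (9), bin 4 (11), bin 5 (10), bin 7 (12).
The first with room is bin 3.

3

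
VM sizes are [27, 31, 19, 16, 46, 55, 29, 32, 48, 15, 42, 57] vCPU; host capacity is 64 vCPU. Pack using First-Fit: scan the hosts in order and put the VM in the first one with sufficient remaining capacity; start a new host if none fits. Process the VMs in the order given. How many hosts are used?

host 1: place 27 vCPU, 37 vCPU left
host 1: place 31 vCPU, 6 vCPU left
host 2: place 19 vCPU, 45 vCPU left
host 2: place 16 vCPU, 29 vCPU left
host 3: place 46 vCPU, 18 vCPU left
host 4: place 55 vCPU, 9 vCPU left
host 2: place 29 vCPU, 0 vCPU left
host 5: place 32 vCPU, 32 vCPU left
host 6: place 48 vCPU, 16 vCPU left
host 3: place 15 vCPU, 3 vCPU left
host 7: place 42 vCPU, 22 vCPU left
host 8: place 57 vCPU, 7 vCPU left
Final hosts: [27,31] [19,16,29] [46,15] [55] [32] [48] [42] [57].

8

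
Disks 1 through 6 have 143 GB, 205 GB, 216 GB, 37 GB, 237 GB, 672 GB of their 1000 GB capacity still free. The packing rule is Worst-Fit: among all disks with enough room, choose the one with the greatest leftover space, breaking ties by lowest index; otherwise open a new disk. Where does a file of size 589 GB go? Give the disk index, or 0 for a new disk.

6

Disks with room: disk 6 (672 GB).
Most room is disk 6 with 672 GB free.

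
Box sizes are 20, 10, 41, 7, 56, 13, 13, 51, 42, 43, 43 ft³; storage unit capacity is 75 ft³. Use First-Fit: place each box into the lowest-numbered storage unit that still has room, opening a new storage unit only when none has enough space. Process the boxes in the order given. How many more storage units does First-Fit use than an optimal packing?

First-Fit: [20,10,41] [7,56] [13,13,42] [51] [43] [43] → 6 storage units.
6 boxes exceed 37.5 ft³ (half the capacity), and no two of those can share a storage unit, so at least 6 storage units are needed.
So 6 is already optimal.

0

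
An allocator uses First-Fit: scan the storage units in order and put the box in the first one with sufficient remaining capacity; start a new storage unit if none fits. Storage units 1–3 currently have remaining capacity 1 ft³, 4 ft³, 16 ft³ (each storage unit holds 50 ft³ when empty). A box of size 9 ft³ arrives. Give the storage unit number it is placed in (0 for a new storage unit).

3

Storage units with room: storage unit 3 (16 ft³).
The first with room is storage unit 3.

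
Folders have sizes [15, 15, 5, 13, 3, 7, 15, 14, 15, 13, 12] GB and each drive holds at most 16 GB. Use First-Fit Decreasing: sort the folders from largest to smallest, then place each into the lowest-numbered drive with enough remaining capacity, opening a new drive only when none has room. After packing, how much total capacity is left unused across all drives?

Sorted descending: 15, 15, 15, 15, 14, 13, 13, 12, 7, 5, 3.
drive 1: place 15 GB, 1 GB left
drive 2: place 15 GB, 1 GB left
drive 3: place 15 GB, 1 GB left
drive 4: place 15 GB, 1 GB left
drive 5: place 14 GB, 2 GB left
drive 6: place 13 GB, 3 GB left
drive 7: place 13 GB, 3 GB left
drive 8: place 12 GB, 4 GB left
drive 9: place 7 GB, 9 GB left
drive 9: place 5 GB, 4 GB left
drive 6: place 3 GB, 0 GB left
9 drives × 16 GB = 144 GB; used 127 GB; unused 17 GB.

17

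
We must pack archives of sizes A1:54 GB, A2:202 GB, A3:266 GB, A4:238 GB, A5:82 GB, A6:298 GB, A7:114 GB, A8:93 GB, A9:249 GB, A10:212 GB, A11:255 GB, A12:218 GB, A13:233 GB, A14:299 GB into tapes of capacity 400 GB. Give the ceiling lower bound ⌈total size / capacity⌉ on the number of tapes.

8 tapes

Total size = 54 + 202 + 266 + 238 + 82 + 298 + 114 + 93 + 249 + 212 + 255 + 218 + 233 + 299 = 2813 GB.
⌈2813 / 400⌉ = 8.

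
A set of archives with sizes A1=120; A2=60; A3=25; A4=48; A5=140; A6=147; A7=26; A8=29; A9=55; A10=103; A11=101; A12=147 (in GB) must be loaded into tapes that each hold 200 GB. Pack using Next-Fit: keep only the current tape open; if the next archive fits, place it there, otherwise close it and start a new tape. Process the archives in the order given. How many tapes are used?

Put A1 (120 GB) in tape 1; 80 GB remain.
Put A2 (60 GB) in tape 1; 20 GB remain.
Put A3 (25 GB) in tape 2; 175 GB remain.
Put A4 (48 GB) in tape 2; 127 GB remain.
Put A5 (140 GB) in tape 3; 60 GB remain.
Put A6 (147 GB) in tape 4; 53 GB remain.
Put A7 (26 GB) in tape 4; 27 GB remain.
Put A8 (29 GB) in tape 5; 171 GB remain.
Put A9 (55 GB) in tape 5; 116 GB remain.
Put A10 (103 GB) in tape 5; 13 GB remain.
Put A11 (101 GB) in tape 6; 99 GB remain.
Put A12 (147 GB) in tape 7; 53 GB remain.
Final tapes: [120,60] [25,48] [140] [147,26] [29,55,103] [101] [147].

7 tapes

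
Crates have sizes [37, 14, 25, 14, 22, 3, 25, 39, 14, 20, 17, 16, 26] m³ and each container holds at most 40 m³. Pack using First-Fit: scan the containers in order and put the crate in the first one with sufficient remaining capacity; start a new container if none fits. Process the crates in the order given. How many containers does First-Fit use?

8

37 m³ → container 1 (remaining 3 m³)
14 m³ → container 2 (remaining 26 m³)
25 m³ → container 2 (remaining 1 m³)
14 m³ → container 3 (remaining 26 m³)
22 m³ → container 3 (remaining 4 m³)
3 m³ → container 1 (remaining 0 m³)
25 m³ → container 4 (remaining 15 m³)
39 m³ → container 5 (remaining 1 m³)
14 m³ → container 4 (remaining 1 m³)
20 m³ → container 6 (remaining 20 m³)
17 m³ → container 6 (remaining 3 m³)
16 m³ → container 7 (remaining 24 m³)
26 m³ → container 8 (remaining 14 m³)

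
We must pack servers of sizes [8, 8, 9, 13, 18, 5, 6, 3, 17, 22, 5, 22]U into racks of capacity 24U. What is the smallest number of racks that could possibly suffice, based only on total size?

Total size = 8 + 8 + 9 + 13 + 18 + 5 + 6 + 3 + 17 + 22 + 5 + 22 = 136U.
⌈136 / 24⌉ = 6.

6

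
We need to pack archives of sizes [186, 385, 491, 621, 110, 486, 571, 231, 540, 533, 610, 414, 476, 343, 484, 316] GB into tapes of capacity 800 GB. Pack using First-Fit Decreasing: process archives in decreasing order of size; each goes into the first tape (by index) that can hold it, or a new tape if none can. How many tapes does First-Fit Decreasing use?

Sorted descending: 621, 610, 571, 540, 533, 491, 486, 484, 476, 414, 385, 343, 316, 231, 186, 110.
621 GB → tape 1 (remaining 179 GB)
610 GB → tape 2 (remaining 190 GB)
571 GB → tape 3 (remaining 229 GB)
540 GB → tape 4 (remaining 260 GB)
533 GB → tape 5 (remaining 267 GB)
491 GB → tape 6 (remaining 309 GB)
486 GB → tape 7 (remaining 314 GB)
484 GB → tape 8 (remaining 316 GB)
476 GB → tape 9 (remaining 324 GB)
414 GB → tape 10 (remaining 386 GB)
385 GB → tape 10 (remaining 1 GB)
343 GB → tape 11 (remaining 457 GB)
316 GB → tape 8 (remaining 0 GB)
231 GB → tape 4 (remaining 29 GB)
186 GB → tape 2 (remaining 4 GB)
110 GB → tape 1 (remaining 69 GB)

11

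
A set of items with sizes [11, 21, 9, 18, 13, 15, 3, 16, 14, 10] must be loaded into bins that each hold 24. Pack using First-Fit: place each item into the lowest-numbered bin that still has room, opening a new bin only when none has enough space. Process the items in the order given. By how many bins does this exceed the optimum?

First-Fit: [11,9,3] [21] [18] [13,10] [15] [16] [14] → 7 bins.
Total size 130; any packing needs at least ⌈130/24⌉ = 6 bins.
An optimal packing achieves that bound: [21,3] [18] [16] [15,9] [14,10] [13,11] → 6 bins.
Excess: 7 − 6 = 1.

1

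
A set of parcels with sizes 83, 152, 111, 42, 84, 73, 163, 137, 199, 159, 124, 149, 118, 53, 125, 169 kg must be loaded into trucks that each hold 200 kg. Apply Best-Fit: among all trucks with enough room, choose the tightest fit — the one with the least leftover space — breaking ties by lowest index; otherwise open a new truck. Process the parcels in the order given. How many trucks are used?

12

Put 83 kg in truck 1; 117 kg remain.
Put 152 kg in truck 2; 48 kg remain.
Put 111 kg in truck 1; 6 kg remain.
Put 42 kg in truck 2; 6 kg remain.
Put 84 kg in truck 3; 116 kg remain.
Put 73 kg in truck 3; 43 kg remain.
Put 163 kg in truck 4; 37 kg remain.
Put 137 kg in truck 5; 63 kg remain.
Put 199 kg in truck 6; 1 kg remain.
Put 159 kg in truck 7; 41 kg remain.
Put 124 kg in truck 8; 76 kg remain.
Put 149 kg in truck 9; 51 kg remain.
Put 118 kg in truck 10; 82 kg remain.
Put 53 kg in truck 5; 10 kg remain.
Put 125 kg in truck 11; 75 kg remain.
Put 169 kg in truck 12; 31 kg remain.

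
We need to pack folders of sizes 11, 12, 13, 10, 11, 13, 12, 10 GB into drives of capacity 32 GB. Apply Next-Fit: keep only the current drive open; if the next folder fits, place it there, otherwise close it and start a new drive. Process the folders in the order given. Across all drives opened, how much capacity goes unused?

36

11 GB → drive 1 (remaining 21 GB)
12 GB → drive 1 (remaining 9 GB)
13 GB → drive 2 (remaining 19 GB)
10 GB → drive 2 (remaining 9 GB)
11 GB → drive 3 (remaining 21 GB)
13 GB → drive 3 (remaining 8 GB)
12 GB → drive 4 (remaining 20 GB)
10 GB → drive 4 (remaining 10 GB)
4 drives × 32 GB = 128 GB; used 92 GB; unused 36 GB.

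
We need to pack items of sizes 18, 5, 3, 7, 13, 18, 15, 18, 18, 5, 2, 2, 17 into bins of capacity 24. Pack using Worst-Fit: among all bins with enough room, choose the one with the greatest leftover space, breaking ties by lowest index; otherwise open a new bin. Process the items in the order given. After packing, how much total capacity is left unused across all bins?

Put 18 in bin 1; 6 remain.
Put 5 in bin 1; 1 remain.
Put 3 in bin 2; 21 remain.
Put 7 in bin 2; 14 remain.
Put 13 in bin 2; 1 remain.
Put 18 in bin 3; 6 remain.
Put 15 in bin 4; 9 remain.
Put 18 in bin 5; 6 remain.
Put 18 in bin 6; 6 remain.
Put 5 in bin 4; 4 remain.
Put 2 in bin 3; 4 remain.
Put 2 in bin 5; 4 remain.
Put 17 in bin 7; 7 remain.
7 bins × 24 = 168; used 141; unused 27.

27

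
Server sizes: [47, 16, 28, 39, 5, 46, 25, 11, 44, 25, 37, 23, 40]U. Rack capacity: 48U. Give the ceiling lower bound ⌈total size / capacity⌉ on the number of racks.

9

Total size = 47 + 16 + 28 + 39 + 5 + 46 + 25 + 11 + 44 + 25 + 37 + 23 + 40 = 386U.
⌈386 / 48⌉ = 9.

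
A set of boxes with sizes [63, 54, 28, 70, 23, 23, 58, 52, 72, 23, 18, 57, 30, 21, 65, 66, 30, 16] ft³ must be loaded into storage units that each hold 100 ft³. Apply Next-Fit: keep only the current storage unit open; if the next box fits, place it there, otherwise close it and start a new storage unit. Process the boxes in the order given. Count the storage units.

Put 63 ft³ in storage unit 1; 37 ft³ remain.
Put 54 ft³ in storage unit 2; 46 ft³ remain.
Put 28 ft³ in storage unit 2; 18 ft³ remain.
Put 70 ft³ in storage unit 3; 30 ft³ remain.
Put 23 ft³ in storage unit 3; 7 ft³ remain.
Put 23 ft³ in storage unit 4; 77 ft³ remain.
Put 58 ft³ in storage unit 4; 19 ft³ remain.
Put 52 ft³ in storage unit 5; 48 ft³ remain.
Put 72 ft³ in storage unit 6; 28 ft³ remain.
Put 23 ft³ in storage unit 6; 5 ft³ remain.
Put 18 ft³ in storage unit 7; 82 ft³ remain.
Put 57 ft³ in storage unit 7; 25 ft³ remain.
Put 30 ft³ in storage unit 8; 70 ft³ remain.
Put 21 ft³ in storage unit 8; 49 ft³ remain.
Put 65 ft³ in storage unit 9; 35 ft³ remain.
Put 66 ft³ in storage unit 10; 34 ft³ remain.
Put 30 ft³ in storage unit 10; 4 ft³ remain.
Put 16 ft³ in storage unit 11; 84 ft³ remain.

11 storage units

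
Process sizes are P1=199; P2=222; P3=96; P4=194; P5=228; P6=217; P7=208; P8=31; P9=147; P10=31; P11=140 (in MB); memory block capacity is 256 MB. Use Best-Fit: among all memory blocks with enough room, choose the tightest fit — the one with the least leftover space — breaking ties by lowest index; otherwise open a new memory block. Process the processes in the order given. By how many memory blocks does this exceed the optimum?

0

Best-Fit: [199] [222,31] [96,147] [194] [228] [217,31] [208] [140] → 8 memory blocks.
8 processes exceed 128 MB (half the capacity), and no two of those can share a memory block, so at least 8 memory blocks are needed.
So 8 is already optimal.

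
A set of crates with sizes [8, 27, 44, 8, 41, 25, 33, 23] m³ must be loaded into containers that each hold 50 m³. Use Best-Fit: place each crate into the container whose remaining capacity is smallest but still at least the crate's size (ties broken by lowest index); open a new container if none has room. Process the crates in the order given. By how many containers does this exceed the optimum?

Best-Fit: [8,27,8] [44] [41] [25,23] [33] → 5 containers.
Total size 209 m³; any packing needs at least ⌈209/50⌉ = 5 containers.
So 5 is already optimal.

0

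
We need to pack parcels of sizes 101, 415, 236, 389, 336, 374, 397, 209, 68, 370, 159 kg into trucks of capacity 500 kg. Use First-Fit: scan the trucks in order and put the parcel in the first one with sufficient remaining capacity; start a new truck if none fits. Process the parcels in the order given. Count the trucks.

Put 101 kg in truck 1; 399 kg remain.
Put 415 kg in truck 2; 85 kg remain.
Put 236 kg in truck 1; 163 kg remain.
Put 389 kg in truck 3; 111 kg remain.
Put 336 kg in truck 4; 164 kg remain.
Put 374 kg in truck 5; 126 kg remain.
Put 397 kg in truck 6; 103 kg remain.
Put 209 kg in truck 7; 291 kg remain.
Put 68 kg in truck 1; 95 kg remain.
Put 370 kg in truck 8; 130 kg remain.
Put 159 kg in truck 4; 5 kg remain.
Final trucks: [101,236,68] [415] [389] [336,159] [374] [397] [209] [370].

8 trucks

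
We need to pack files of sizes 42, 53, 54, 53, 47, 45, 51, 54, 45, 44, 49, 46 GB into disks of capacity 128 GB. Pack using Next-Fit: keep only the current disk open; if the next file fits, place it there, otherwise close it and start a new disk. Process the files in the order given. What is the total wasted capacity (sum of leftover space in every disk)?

185

disk 1: place 42 GB, 86 GB left
disk 1: place 53 GB, 33 GB left
disk 2: place 54 GB, 74 GB left
disk 2: place 53 GB, 21 GB left
disk 3: place 47 GB, 81 GB left
disk 3: place 45 GB, 36 GB left
disk 4: place 51 GB, 77 GB left
disk 4: place 54 GB, 23 GB left
disk 5: place 45 GB, 83 GB left
disk 5: place 44 GB, 39 GB left
disk 6: place 49 GB, 79 GB left
disk 6: place 46 GB, 33 GB left
6 disks × 128 GB = 768 GB; used 583 GB; unused 185 GB.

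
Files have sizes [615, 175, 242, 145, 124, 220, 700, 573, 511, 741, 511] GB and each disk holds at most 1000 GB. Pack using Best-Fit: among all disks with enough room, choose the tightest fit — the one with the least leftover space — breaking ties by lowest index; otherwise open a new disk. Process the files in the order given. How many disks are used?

615 GB → disk 1 (remaining 385 GB)
175 GB → disk 1 (remaining 210 GB)
242 GB → disk 2 (remaining 758 GB)
145 GB → disk 1 (remaining 65 GB)
124 GB → disk 2 (remaining 634 GB)
220 GB → disk 2 (remaining 414 GB)
700 GB → disk 3 (remaining 300 GB)
573 GB → disk 4 (remaining 427 GB)
511 GB → disk 5 (remaining 489 GB)
741 GB → disk 6 (remaining 259 GB)
511 GB → disk 7 (remaining 489 GB)
Final disks: [615,175,145] [242,124,220] [700] [573] [511] [741] [511].

7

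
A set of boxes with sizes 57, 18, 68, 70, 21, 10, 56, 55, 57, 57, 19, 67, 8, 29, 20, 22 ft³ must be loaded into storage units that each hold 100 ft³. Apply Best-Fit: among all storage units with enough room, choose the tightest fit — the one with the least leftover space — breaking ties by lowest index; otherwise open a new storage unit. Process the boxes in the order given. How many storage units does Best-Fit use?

8 storage units

57 ft³ → storage unit 1 (remaining 43 ft³)
18 ft³ → storage unit 1 (remaining 25 ft³)
68 ft³ → storage unit 2 (remaining 32 ft³)
70 ft³ → storage unit 3 (remaining 30 ft³)
21 ft³ → storage unit 1 (remaining 4 ft³)
10 ft³ → storage unit 3 (remaining 20 ft³)
56 ft³ → storage unit 4 (remaining 44 ft³)
55 ft³ → storage unit 5 (remaining 45 ft³)
57 ft³ → storage unit 6 (remaining 43 ft³)
57 ft³ → storage unit 7 (remaining 43 ft³)
19 ft³ → storage unit 3 (remaining 1 ft³)
67 ft³ → storage unit 8 (remaining 33 ft³)
8 ft³ → storage unit 2 (remaining 24 ft³)
29 ft³ → storage unit 8 (remaining 4 ft³)
20 ft³ → storage unit 2 (remaining 4 ft³)
22 ft³ → storage unit 6 (remaining 21 ft³)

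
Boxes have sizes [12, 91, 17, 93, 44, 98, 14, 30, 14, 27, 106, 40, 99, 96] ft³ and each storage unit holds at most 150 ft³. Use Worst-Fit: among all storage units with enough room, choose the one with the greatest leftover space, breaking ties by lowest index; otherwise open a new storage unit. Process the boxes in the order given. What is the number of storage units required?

storage unit 1: place 12 ft³, 138 ft³ left
storage unit 1: place 91 ft³, 47 ft³ left
storage unit 1: place 17 ft³, 30 ft³ left
storage unit 2: place 93 ft³, 57 ft³ left
storage unit 2: place 44 ft³, 13 ft³ left
storage unit 3: place 98 ft³, 52 ft³ left
storage unit 3: place 14 ft³, 38 ft³ left
storage unit 3: place 30 ft³, 8 ft³ left
storage unit 1: place 14 ft³, 16 ft³ left
storage unit 4: place 27 ft³, 123 ft³ left
storage unit 4: place 106 ft³, 17 ft³ left
storage unit 5: place 40 ft³, 110 ft³ left
storage unit 5: place 99 ft³, 11 ft³ left
storage unit 6: place 96 ft³, 54 ft³ left
Final storage units: [12,91,17,14] [93,44] [98,14,30] [27,106] [40,99] [96].

6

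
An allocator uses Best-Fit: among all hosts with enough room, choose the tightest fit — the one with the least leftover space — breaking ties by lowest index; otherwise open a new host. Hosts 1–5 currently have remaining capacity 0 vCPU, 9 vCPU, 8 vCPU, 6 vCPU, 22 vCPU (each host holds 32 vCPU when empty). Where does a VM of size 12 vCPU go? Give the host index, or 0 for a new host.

5

Hosts with room: host 5 (22 vCPU).
Tightest fit is host 5 with 22 vCPU free.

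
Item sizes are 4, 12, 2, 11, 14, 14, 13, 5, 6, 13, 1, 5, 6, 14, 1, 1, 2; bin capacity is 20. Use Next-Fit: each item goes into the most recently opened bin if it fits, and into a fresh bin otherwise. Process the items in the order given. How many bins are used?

8

4 → bin 1 (remaining 16)
12 → bin 1 (remaining 4)
2 → bin 1 (remaining 2)
11 → bin 2 (remaining 9)
14 → bin 3 (remaining 6)
14 → bin 4 (remaining 6)
13 → bin 5 (remaining 7)
5 → bin 5 (remaining 2)
6 → bin 6 (remaining 14)
13 → bin 6 (remaining 1)
1 → bin 6 (remaining 0)
5 → bin 7 (remaining 15)
6 → bin 7 (remaining 9)
14 → bin 8 (remaining 6)
1 → bin 8 (remaining 5)
1 → bin 8 (remaining 4)
2 → bin 8 (remaining 2)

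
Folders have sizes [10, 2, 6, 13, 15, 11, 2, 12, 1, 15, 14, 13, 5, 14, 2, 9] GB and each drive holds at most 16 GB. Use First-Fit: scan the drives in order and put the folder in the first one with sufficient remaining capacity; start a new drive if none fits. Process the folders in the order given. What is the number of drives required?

Put 10 GB in drive 1; 6 GB remain.
Put 2 GB in drive 1; 4 GB remain.
Put 6 GB in drive 2; 10 GB remain.
Put 13 GB in drive 3; 3 GB remain.
Put 15 GB in drive 4; 1 GB remain.
Put 11 GB in drive 5; 5 GB remain.
Put 2 GB in drive 1; 2 GB remain.
Put 12 GB in drive 6; 4 GB remain.
Put 1 GB in drive 1; 1 GB remain.
Put 15 GB in drive 7; 1 GB remain.
Put 14 GB in drive 8; 2 GB remain.
Put 13 GB in drive 9; 3 GB remain.
Put 5 GB in drive 2; 5 GB remain.
Put 14 GB in drive 10; 2 GB remain.
Put 2 GB in drive 2; 3 GB remain.
Put 9 GB in drive 11; 7 GB remain.

11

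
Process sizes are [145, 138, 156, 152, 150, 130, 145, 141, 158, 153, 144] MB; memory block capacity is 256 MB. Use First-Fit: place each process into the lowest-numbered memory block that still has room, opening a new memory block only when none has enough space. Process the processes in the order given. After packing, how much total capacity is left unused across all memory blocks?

1204

145 MB → memory block 1 (remaining 111 MB)
138 MB → memory block 2 (remaining 118 MB)
156 MB → memory block 3 (remaining 100 MB)
152 MB → memory block 4 (remaining 104 MB)
150 MB → memory block 5 (remaining 106 MB)
130 MB → memory block 6 (remaining 126 MB)
145 MB → memory block 7 (remaining 111 MB)
141 MB → memory block 8 (remaining 115 MB)
158 MB → memory block 9 (remaining 98 MB)
153 MB → memory block 10 (remaining 103 MB)
144 MB → memory block 11 (remaining 112 MB)
11 memory blocks × 256 MB = 2816 MB; used 1612 MB; unused 1204 MB.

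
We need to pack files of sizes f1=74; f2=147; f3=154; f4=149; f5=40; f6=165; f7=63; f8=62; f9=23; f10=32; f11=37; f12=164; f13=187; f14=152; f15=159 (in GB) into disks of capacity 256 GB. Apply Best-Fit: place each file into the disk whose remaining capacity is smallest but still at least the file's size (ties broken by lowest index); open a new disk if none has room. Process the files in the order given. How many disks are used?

disk 1: place f1 (74 GB), 182 GB left
disk 1: place f2 (147 GB), 35 GB left
disk 2: place f3 (154 GB), 102 GB left
disk 3: place f4 (149 GB), 107 GB left
disk 2: place f5 (40 GB), 62 GB left
disk 4: place f6 (165 GB), 91 GB left
disk 4: place f7 (63 GB), 28 GB left
disk 2: place f8 (62 GB), 0 GB left
disk 4: place f9 (23 GB), 5 GB left
disk 1: place f10 (32 GB), 3 GB left
disk 3: place f11 (37 GB), 70 GB left
disk 5: place f12 (164 GB), 92 GB left
disk 6: place f13 (187 GB), 69 GB left
disk 7: place f14 (152 GB), 104 GB left
disk 8: place f15 (159 GB), 97 GB left

8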